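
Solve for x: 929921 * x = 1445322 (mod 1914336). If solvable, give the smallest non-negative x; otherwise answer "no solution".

First find gcd(929921, 1914336):
1914336 = 2*929921 + 54494
929921 = 17*54494 + 3523
54494 = 15*3523 + 1649
3523 = 2*1649 + 225
1649 = 7*225 + 74
225 = 3*74 + 3
74 = 24*3 + 2
3 = 1*2 + 1
2 = 2*1 + 0
gcd = 1, so a unique solution mod 1914336 exists.
Back-substitute for the Bézout coefficients:
1 = 3 − 2
1 = −74 + 25·3
1 = 25·225 − 76·74
1 = −76·1649 + 557·225
1 = 557·3523 − 1190·1649
1 = −1190·54494 + 18407·3523
1 = 18407·929921 − 314109·54494
1 = −314109·1914336 + 646625·929921
So 929921·(646625) ≡ 1 (mod 1914336), giving 929921⁻¹ ≡ 646625.
x ≡ 929921⁻¹·1445322 ≡ 646625·1445322 ≡ 588714 (mod 1914336).

588714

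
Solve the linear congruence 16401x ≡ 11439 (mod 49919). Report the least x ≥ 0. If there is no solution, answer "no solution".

2950

First find gcd(16401, 49919):
49919 = 3*16401 + 716
16401 = 22*716 + 649
716 = 1*649 + 67
649 = 9*67 + 46
67 = 1*46 + 21
46 = 2*21 + 4
21 = 5*4 + 1
4 = 4*1 + 0
gcd = 1, so a unique solution mod 49919 exists.
Back-substitute for the Bézout coefficients:
1 = 21 − 5·4
1 = −5·46 + 11·21
1 = 11·67 − 16·46
1 = −16·649 + 155·67
1 = 155·716 − 171·649
1 = −171·16401 + 3917·716
1 = 3917·49919 − 11922·16401
So 16401·(-11922) ≡ 1 (mod 49919), giving 16401⁻¹ ≡ 37997.
x ≡ 16401⁻¹·11439 ≡ 37997·11439 ≡ 2950 (mod 49919).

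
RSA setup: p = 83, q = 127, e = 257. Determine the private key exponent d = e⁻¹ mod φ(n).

φ(n) = (p−1)(q−1) = 82·126 = 10332.
Need d with 257·d ≡ 1 (mod 10332). Apply the extended Euclidean algorithm:
10332 = 40×257 + 52
257 = 4×52 + 49
52 = 1×49 + 3
49 = 16×3 + 1
3 = 3×1 + 0
Back-substitute:
1 = 49 − 16·3
1 = −16·52 + 17·49
1 = 17·257 − 84·52
1 = −84·10332 + 3377·257
So 257·3377 ≡ 1 (mod 10332), hence d = 3377.

3377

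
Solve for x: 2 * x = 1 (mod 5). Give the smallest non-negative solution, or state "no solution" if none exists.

First find gcd(2, 5):
5 = 2×2 + 1
2 = 2×1 + 0
gcd = 1, so a unique solution mod 5 exists.
Back-substitute for the Bézout coefficients:
1 = 5 − 2·2
So 2·(-2) ≡ 1 (mod 5), giving 2⁻¹ ≡ 3.
x ≡ 2⁻¹·1 ≡ 3·1 ≡ 3 (mod 5).

3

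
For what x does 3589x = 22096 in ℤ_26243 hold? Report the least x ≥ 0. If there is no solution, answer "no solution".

First find gcd(3589, 26243):
26243 = 7*3589 + 1120
3589 = 3*1120 + 229
1120 = 4*229 + 204
229 = 1*204 + 25
204 = 8*25 + 4
25 = 6*4 + 1
4 = 4*1 + 0
gcd = 1, so a unique solution mod 26243 exists.
Back-substitute for the Bézout coefficients:
1 = 25 − 6·4
1 = −6·204 + 49·25
1 = 49·229 − 55·204
1 = −55·1120 + 269·229
1 = 269·3589 − 862·1120
1 = −862·26243 + 6303·3589
So 3589·(6303) ≡ 1 (mod 26243), giving 3589⁻¹ ≡ 6303.
x ≡ 3589⁻¹·22096 ≡ 6303·22096 ≡ 25730 (mod 26243).

25730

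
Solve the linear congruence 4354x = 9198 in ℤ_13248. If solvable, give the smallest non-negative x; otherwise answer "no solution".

First find gcd(4354, 13248):
13248 = 3×4354 + 186
4354 = 23×186 + 76
186 = 2×76 + 34
76 = 2×34 + 8
34 = 4×8 + 2
8 = 4×2 + 0
gcd = 2 and 2 | 9198, so solutions exist. Divide through by 2: 2177x ≡ 4599 (mod 6624).
Now find 2177⁻¹ mod 6624:
6624 = 3·2177 + 93
2177 = 23·93 + 38
93 = 2·38 + 17
38 = 2·17 + 4
17 = 4·4 + 1
4 = 4·1 + 0
Back-substitute:
1 = 17 − 4·4
1 = −4·38 + 9·17
1 = 9·93 − 22·38
1 = −22·2177 + 515·93
1 = 515·6624 − 1567·2177
So 2177·(-1567) ≡ 1 (mod 6624), i.e. 2177⁻¹ ≡ 5057.
Then x ≡ 5057·4599 ≡ 279 (mod 6624); the smallest non-negative solution is x = 279.

279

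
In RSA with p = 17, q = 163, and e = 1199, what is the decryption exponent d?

815

φ(n) = (p−1)(q−1) = 16·162 = 2592.
Need d with 1199·d ≡ 1 (mod 2592). Apply the extended Euclidean algorithm:
2592 = 2·1199 + 194
1199 = 6·194 + 35
194 = 5·35 + 19
35 = 1·19 + 16
19 = 1·16 + 3
16 = 5·3 + 1
3 = 3·1 + 0
Back-substitute:
1 = 16 − 5·3
1 = −5·19 + 6·16
1 = 6·35 − 11·19
1 = −11·194 + 61·35
1 = 61·1199 − 377·194
1 = −377·2592 + 815·1199
So 1199·815 ≡ 1 (mod 2592), hence d = 815.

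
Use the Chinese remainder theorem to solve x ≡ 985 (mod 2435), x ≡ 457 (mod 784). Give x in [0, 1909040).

Write x = 985 + 2435·k. Then 2435·k ≡ 457 − 985 ≡ 256 (mod 784).
Need 2435⁻¹ mod 784. Extended Euclid on (784, 83):
784 = 9·83 + 37
83 = 2·37 + 9
37 = 4·9 + 1
9 = 9·1 + 0
Back-substitute:
1 = 37 − 4·9
1 = −4·83 + 9·37
1 = 9·784 − 85·83
2435⁻¹ ≡ 699 (mod 784), so k ≡ 699·256 ≡ 192 (mod 784).
x = 985 + 2435·192 = 468505.

468505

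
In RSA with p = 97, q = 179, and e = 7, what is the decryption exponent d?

14647

φ(n) = (p−1)(q−1) = 96·178 = 17088.
Need d with 7·d ≡ 1 (mod 17088). Apply the extended Euclidean algorithm:
17088 = 2441·7 + 1
7 = 7·1 + 0
Back-substitute:
1 = 17088 − 2441·7
So 7·(-2441) ≡ 1 (mod 17088), hence d ≡ -2441 ≡ 14647 (mod 17088).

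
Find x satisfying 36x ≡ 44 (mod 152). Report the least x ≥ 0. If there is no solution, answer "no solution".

First find gcd(36, 152):
152 = 4·36 + 8
36 = 4·8 + 4
8 = 2·4 + 0
gcd = 4 and 4 | 44, so solutions exist. Divide through by 4: 9x ≡ 11 (mod 38).
Now find 9⁻¹ mod 38:
38 = 4·9 + 2
9 = 4·2 + 1
2 = 2·1 + 0
Back-substitute:
1 = 9 − 4·2
1 = −4·38 + 17·9
So 9⁻¹ ≡ 17 (mod 38).
Then x ≡ 17·11 ≡ 35 (mod 38); the smallest non-negative solution is x = 35.

35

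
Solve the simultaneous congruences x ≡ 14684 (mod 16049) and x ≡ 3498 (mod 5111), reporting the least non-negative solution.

59107102

Write x = 14684 + 16049·k. Then 16049·k ≡ 3498 − 14684 ≡ 4147 (mod 5111).
Need 16049⁻¹ mod 5111. Extended Euclid on (5111, 716):
5111 = 7×716 + 99
716 = 7×99 + 23
99 = 4×23 + 7
23 = 3×7 + 2
7 = 3×2 + 1
2 = 2×1 + 0
Back-substitute:
1 = 7 − 3·2
1 = −3·23 + 10·7
1 = 10·99 − 43·23
1 = −43·716 + 311·99
1 = 311·5111 − 2220·716
16049⁻¹ ≡ 2891 (mod 5111), so k ≡ 2891·4147 ≡ 3682 (mod 5111).
x = 14684 + 16049·3682 = 59107102.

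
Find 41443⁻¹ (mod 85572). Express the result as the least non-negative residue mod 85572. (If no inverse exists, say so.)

Extended Euclidean algorithm:
85572 = 2*41443 + 2686
41443 = 15*2686 + 1153
2686 = 2*1153 + 380
1153 = 3*380 + 13
380 = 29*13 + 3
13 = 4*3 + 1
3 = 3*1 + 0
gcd = 1, so the inverse exists. Back-substitute:
1 = 13 − 4·3
1 = −4·380 + 117·13
1 = 117·1153 − 355·380
1 = −355·2686 + 827·1153
1 = 827·41443 − 12760·2686
1 = −12760·85572 + 26347·41443
So 41443·26347 ≡ 1 (mod 85572).

26347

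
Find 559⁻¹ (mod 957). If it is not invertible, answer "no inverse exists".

214

Extended Euclidean algorithm:
957 = 1*559 + 398
559 = 1*398 + 161
398 = 2*161 + 76
161 = 2*76 + 9
76 = 8*9 + 4
9 = 2*4 + 1
4 = 4*1 + 0
Since gcd(559, 957) = 1, back-substitute to write 1 as a combination:
1 = 9 − 2·4
1 = −2·76 + 17·9
1 = 17·161 − 36·76
1 = −36·398 + 89·161
1 = 89·559 − 125·398
1 = −125·957 + 214·559
So 559·214 ≡ 1 (mod 957).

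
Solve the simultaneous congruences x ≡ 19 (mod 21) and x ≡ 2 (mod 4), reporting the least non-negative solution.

Write x = 19 + 21·k. Then 21·k ≡ 2 − 19 ≡ 3 (mod 4).
Need 21⁻¹ mod 4. Extended Euclid on (4, 1):
4 = 4·1 + 0
21⁻¹ ≡ 1 (mod 4), so k ≡ 1·3 ≡ 3 (mod 4).
x = 19 + 21·3 = 82.

82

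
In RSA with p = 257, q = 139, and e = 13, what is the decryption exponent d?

φ(n) = (p−1)(q−1) = 256·138 = 35328.
Need d with 13·d ≡ 1 (mod 35328). Apply the extended Euclidean algorithm:
35328 = 2717*13 + 7
13 = 1*7 + 6
7 = 1*6 + 1
6 = 6*1 + 0
Back-substitute:
1 = 7 − 6
1 = −13 + 2·7
1 = 2·35328 − 5435·13
So 13·(-5435) ≡ 1 (mod 35328), hence d ≡ -5435 ≡ 29893 (mod 35328).

29893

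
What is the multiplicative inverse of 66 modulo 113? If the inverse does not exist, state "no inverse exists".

Run Euclid on (113, 66):
113 = 1×66 + 47
66 = 1×47 + 19
47 = 2×19 + 9
19 = 2×9 + 1
9 = 9×1 + 0
Since gcd(66, 113) = 1, back-substitute to write 1 as a combination:
1 = 19 − 2·9
1 = −2·47 + 5·19
1 = 5·66 − 7·47
1 = −7·113 + 12·66
So 66·12 ≡ 1 (mod 113).

12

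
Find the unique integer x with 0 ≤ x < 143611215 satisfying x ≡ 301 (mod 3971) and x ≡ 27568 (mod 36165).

83677213

Write x = 301 + 3971·k. Then 3971·k ≡ 27568 − 301 ≡ 27267 (mod 36165).
Need 3971⁻¹ mod 36165. Extended Euclid on (36165, 3971):
36165 = 9×3971 + 426
3971 = 9×426 + 137
426 = 3×137 + 15
137 = 9×15 + 2
15 = 7×2 + 1
2 = 2×1 + 0
Back-substitute:
1 = 15 − 7·2
1 = −7·137 + 64·15
1 = 64·426 − 199·137
1 = −199·3971 + 1855·426
1 = 1855·36165 − 16894·3971
3971⁻¹ ≡ 19271 (mod 36165), so k ≡ 19271·27267 ≡ 21072 (mod 36165).
x = 301 + 3971·21072 = 83677213.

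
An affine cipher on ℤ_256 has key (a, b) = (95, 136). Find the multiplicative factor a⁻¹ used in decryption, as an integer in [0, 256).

159

Apply the Euclidean algorithm to 256 and 95:
256 = 2*95 + 66
95 = 1*66 + 29
66 = 2*29 + 8
29 = 3*8 + 5
8 = 1*5 + 3
5 = 1*3 + 2
3 = 1*2 + 1
2 = 2*1 + 0
Since gcd(95, 256) = 1, back-substitute to write 1 as a combination:
1 = 3 − 2
1 = −5 + 2·3
1 = 2·8 − 3·5
1 = −3·29 + 11·8
1 = 11·66 − 25·29
1 = −25·95 + 36·66
1 = 36·256 − 97·95
So 95·(-97) ≡ 1 (mod 256), and -97 ≡ 159 (mod 256).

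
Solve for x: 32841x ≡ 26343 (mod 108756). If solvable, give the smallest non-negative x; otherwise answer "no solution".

8399

First find gcd(32841, 108756):
108756 = 3×32841 + 10233
32841 = 3×10233 + 2142
10233 = 4×2142 + 1665
2142 = 1×1665 + 477
1665 = 3×477 + 234
477 = 2×234 + 9
234 = 26×9 + 0
gcd = 9 and 9 | 26343, so solutions exist. Divide through by 9: 3649x ≡ 2927 (mod 12084).
Now find 3649⁻¹ mod 12084:
12084 = 3*3649 + 1137
3649 = 3*1137 + 238
1137 = 4*238 + 185
238 = 1*185 + 53
185 = 3*53 + 26
53 = 2*26 + 1
26 = 26*1 + 0
Back-substitute:
1 = 53 − 2·26
1 = −2·185 + 7·53
1 = 7·238 − 9·185
1 = −9·1137 + 43·238
1 = 43·3649 − 138·1137
1 = −138·12084 + 457·3649
So 3649⁻¹ ≡ 457 (mod 12084).
Then x ≡ 457·2927 ≡ 8399 (mod 12084); the smallest non-negative solution is x = 8399.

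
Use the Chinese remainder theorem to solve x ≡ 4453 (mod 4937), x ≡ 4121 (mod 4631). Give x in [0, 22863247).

17333323

Write x = 4453 + 4937·k. Then 4937·k ≡ 4121 − 4453 ≡ 4299 (mod 4631).
Need 4937⁻¹ mod 4631. Extended Euclid on (4631, 306):
4631 = 15*306 + 41
306 = 7*41 + 19
41 = 2*19 + 3
19 = 6*3 + 1
3 = 3*1 + 0
Back-substitute:
1 = 19 − 6·3
1 = −6·41 + 13·19
1 = 13·306 − 97·41
1 = −97·4631 + 1468·306
4937⁻¹ ≡ 1468 (mod 4631), so k ≡ 1468·4299 ≡ 3510 (mod 4631).
x = 4453 + 4937·3510 = 17333323.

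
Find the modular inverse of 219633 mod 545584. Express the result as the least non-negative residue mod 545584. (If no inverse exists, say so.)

Run Euclid on (545584, 219633):
545584 = 2·219633 + 106318
219633 = 2·106318 + 6997
106318 = 15·6997 + 1363
6997 = 5·1363 + 182
1363 = 7·182 + 89
182 = 2·89 + 4
89 = 22·4 + 1
4 = 4·1 + 0
Since gcd(219633, 545584) = 1, back-substitute to write 1 as a combination:
1 = 89 − 22·4
1 = −22·182 + 45·89
1 = 45·1363 − 337·182
1 = −337·6997 + 1730·1363
1 = 1730·106318 − 26287·6997
1 = −26287·219633 + 54304·106318
1 = 54304·545584 − 134895·219633
Hence 219633⁻¹ ≡ -134895 ≡ 410689 (mod 545584).

410689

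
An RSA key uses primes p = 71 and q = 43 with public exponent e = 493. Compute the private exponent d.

817

φ(n) = (p−1)(q−1) = 70·42 = 2940.
Need d with 493·d ≡ 1 (mod 2940). Apply the extended Euclidean algorithm:
2940 = 5·493 + 475
493 = 1·475 + 18
475 = 26·18 + 7
18 = 2·7 + 4
7 = 1·4 + 3
4 = 1·3 + 1
3 = 3·1 + 0
Back-substitute:
1 = 4 − 3
1 = −7 + 2·4
1 = 2·18 − 5·7
1 = −5·475 + 132·18
1 = 132·493 − 137·475
1 = −137·2940 + 817·493
So 493·817 ≡ 1 (mod 2940), hence d = 817.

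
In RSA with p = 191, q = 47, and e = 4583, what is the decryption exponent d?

φ(n) = (p−1)(q−1) = 190·46 = 8740.
Need d with 4583·d ≡ 1 (mod 8740). Apply the extended Euclidean algorithm:
8740 = 1*4583 + 4157
4583 = 1*4157 + 426
4157 = 9*426 + 323
426 = 1*323 + 103
323 = 3*103 + 14
103 = 7*14 + 5
14 = 2*5 + 4
5 = 1*4 + 1
4 = 4*1 + 0
Back-substitute:
1 = 5 − 4
1 = −14 + 3·5
1 = 3·103 − 22·14
1 = −22·323 + 69·103
1 = 69·426 − 91·323
1 = −91·4157 + 888·426
1 = 888·4583 − 979·4157
1 = −979·8740 + 1867·4583
So 4583·1867 ≡ 1 (mod 8740), hence d = 1867.

1867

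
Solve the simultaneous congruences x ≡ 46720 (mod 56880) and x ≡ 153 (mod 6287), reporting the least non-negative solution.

318631600

Write x = 46720 + 56880·k. Then 56880·k ≡ 153 − 46720 ≡ 3729 (mod 6287).
Need 56880⁻¹ mod 6287. Extended Euclid on (6287, 297):
6287 = 21·297 + 50
297 = 5·50 + 47
50 = 1·47 + 3
47 = 15·3 + 2
3 = 1·2 + 1
2 = 2·1 + 0
Back-substitute:
1 = 3 − 2
1 = −47 + 16·3
1 = 16·50 − 17·47
1 = −17·297 + 101·50
1 = 101·6287 − 2138·297
56880⁻¹ ≡ 4149 (mod 6287), so k ≡ 4149·3729 ≡ 5601 (mod 6287).
x = 46720 + 56880·5601 = 318631600.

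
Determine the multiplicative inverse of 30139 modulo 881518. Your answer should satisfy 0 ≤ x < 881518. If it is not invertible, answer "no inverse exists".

23077

Extended Euclidean algorithm:
881518 = 29·30139 + 7487
30139 = 4·7487 + 191
7487 = 39·191 + 38
191 = 5·38 + 1
38 = 38·1 + 0
gcd = 1, so the inverse exists. Back-substitute:
1 = 191 − 5·38
1 = −5·7487 + 196·191
1 = 196·30139 − 789·7487
1 = −789·881518 + 23077·30139
So 30139·23077 ≡ 1 (mod 881518).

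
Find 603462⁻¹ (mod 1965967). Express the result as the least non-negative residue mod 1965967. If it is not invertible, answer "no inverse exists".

80569

Extended Euclidean algorithm:
1965967 = 3×603462 + 155581
603462 = 3×155581 + 136719
155581 = 1×136719 + 18862
136719 = 7×18862 + 4685
18862 = 4×4685 + 122
4685 = 38×122 + 49
122 = 2×49 + 24
49 = 2×24 + 1
24 = 24×1 + 0
The gcd is 1. Working backward:
1 = 49 − 2·24
1 = −2·122 + 5·49
1 = 5·4685 − 192·122
1 = −192·18862 + 773·4685
1 = 773·136719 − 5603·18862
1 = −5603·155581 + 6376·136719
1 = 6376·603462 − 24731·155581
1 = −24731·1965967 + 80569·603462
So 603462·80569 ≡ 1 (mod 1965967).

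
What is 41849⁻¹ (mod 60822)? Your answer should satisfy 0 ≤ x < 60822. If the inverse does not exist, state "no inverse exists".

20087

gcd(60822, 41849) by repeated division:
60822 = 1·41849 + 18973
41849 = 2·18973 + 3903
18973 = 4·3903 + 3361
3903 = 1·3361 + 542
3361 = 6·542 + 109
542 = 4·109 + 106
109 = 1·106 + 3
106 = 35·3 + 1
3 = 3·1 + 0
gcd = 1, so the inverse exists. Back-substitute:
1 = 106 − 35·3
1 = −35·109 + 36·106
1 = 36·542 − 179·109
1 = −179·3361 + 1110·542
1 = 1110·3903 − 1289·3361
1 = −1289·18973 + 6266·3903
1 = 6266·41849 − 13821·18973
1 = −13821·60822 + 20087·41849
So 41849·20087 ≡ 1 (mod 60822).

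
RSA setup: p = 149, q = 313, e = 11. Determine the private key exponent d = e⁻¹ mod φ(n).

φ(n) = (p−1)(q−1) = 148·312 = 46176.
Need d with 11·d ≡ 1 (mod 46176). Apply the extended Euclidean algorithm:
46176 = 4197*11 + 9
11 = 1*9 + 2
9 = 4*2 + 1
2 = 2*1 + 0
Back-substitute:
1 = 9 − 4·2
1 = −4·11 + 5·9
1 = 5·46176 − 20989·11
So 11·(-20989) ≡ 1 (mod 46176), hence d ≡ -20989 ≡ 25187 (mod 46176).

25187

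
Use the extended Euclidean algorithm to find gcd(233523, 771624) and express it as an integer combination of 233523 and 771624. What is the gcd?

Apply Euclid's algorithm to 771624 and 233523:
771624 = 3·233523 + 71055
233523 = 3·71055 + 20358
71055 = 3·20358 + 9981
20358 = 2·9981 + 396
9981 = 25·396 + 81
396 = 4·81 + 72
81 = 1·72 + 9
72 = 8·9 + 0
gcd(233523, 771624) = 9.
Working backward:
9 = 81 − 72
9 = −396 + 5·81
9 = 5·9981 − 126·396
9 = −126·20358 + 257·9981
9 = 257·71055 − 897·20358
9 = −897·233523 + 2948·71055
9 = 2948·771624 − 9741·233523
So 9 = (2948)·771624 + (-9741)·233523.

9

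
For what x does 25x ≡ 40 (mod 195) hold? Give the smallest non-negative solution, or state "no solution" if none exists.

25

First find gcd(25, 195):
195 = 7*25 + 20
25 = 1*20 + 5
20 = 4*5 + 0
gcd = 5 and 5 | 40, so solutions exist. Divide through by 5: 5x ≡ 8 (mod 39).
Now find 5⁻¹ mod 39:
39 = 7*5 + 4
5 = 1*4 + 1
4 = 4*1 + 0
Back-substitute:
1 = 5 − 4
1 = −39 + 8·5
So 5⁻¹ ≡ 8 (mod 39).
Then x ≡ 8·8 ≡ 25 (mod 39); the smallest non-negative solution is x = 25.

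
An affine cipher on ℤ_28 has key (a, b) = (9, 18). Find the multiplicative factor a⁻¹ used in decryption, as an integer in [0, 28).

25

Apply the Euclidean algorithm to 28 and 9:
28 = 3·9 + 1
9 = 9·1 + 0
The gcd is 1. Working backward:
1 = 28 − 3·9
Hence 9⁻¹ ≡ -3 ≡ 25 (mod 28).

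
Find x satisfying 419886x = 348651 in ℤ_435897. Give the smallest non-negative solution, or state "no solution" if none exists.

21867

First find gcd(419886, 435897):
435897 = 1*419886 + 16011
419886 = 26*16011 + 3600
16011 = 4*3600 + 1611
3600 = 2*1611 + 378
1611 = 4*378 + 99
378 = 3*99 + 81
99 = 1*81 + 18
81 = 4*18 + 9
18 = 2*9 + 0
gcd = 9 and 9 | 348651, so solutions exist. Divide through by 9: 46654x ≡ 38739 (mod 48433).
Now find 46654⁻¹ mod 48433:
48433 = 1·46654 + 1779
46654 = 26·1779 + 400
1779 = 4·400 + 179
400 = 2·179 + 42
179 = 4·42 + 11
42 = 3·11 + 9
11 = 1·9 + 2
9 = 4·2 + 1
2 = 2·1 + 0
Back-substitute:
1 = 9 − 4·2
1 = −4·11 + 5·9
1 = 5·42 − 19·11
1 = −19·179 + 81·42
1 = 81·400 − 181·179
1 = −181·1779 + 805·400
1 = 805·46654 − 21111·1779
1 = −21111·48433 + 21916·46654
So 46654⁻¹ ≡ 21916 (mod 48433).
Then x ≡ 21916·38739 ≡ 21867 (mod 48433); the smallest non-negative solution is x = 21867.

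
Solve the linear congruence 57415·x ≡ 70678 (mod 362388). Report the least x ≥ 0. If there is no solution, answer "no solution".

158230

First find gcd(57415, 362388):
362388 = 6*57415 + 17898
57415 = 3*17898 + 3721
17898 = 4*3721 + 3014
3721 = 1*3014 + 707
3014 = 4*707 + 186
707 = 3*186 + 149
186 = 1*149 + 37
149 = 4*37 + 1
37 = 37*1 + 0
gcd = 1, so a unique solution mod 362388 exists.
Back-substitute for the Bézout coefficients:
1 = 149 − 4·37
1 = −4·186 + 5·149
1 = 5·707 − 19·186
1 = −19·3014 + 81·707
1 = 81·3721 − 100·3014
1 = −100·17898 + 481·3721
1 = 481·57415 − 1543·17898
1 = −1543·362388 + 9739·57415
So 57415·(9739) ≡ 1 (mod 362388), giving 57415⁻¹ ≡ 9739.
x ≡ 57415⁻¹·70678 ≡ 9739·70678 ≡ 158230 (mod 362388).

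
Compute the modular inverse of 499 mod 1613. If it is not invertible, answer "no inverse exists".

Extended Euclidean algorithm:
1613 = 3*499 + 116
499 = 4*116 + 35
116 = 3*35 + 11
35 = 3*11 + 2
11 = 5*2 + 1
2 = 2*1 + 0
gcd = 1, so the inverse exists. Back-substitute:
1 = 11 − 5·2
1 = −5·35 + 16·11
1 = 16·116 − 53·35
1 = −53·499 + 228·116
1 = 228·1613 − 737·499
Thus 499·(-737) ≡ 1 (mod 1613); reducing, -737 mod 1613 = 876.

876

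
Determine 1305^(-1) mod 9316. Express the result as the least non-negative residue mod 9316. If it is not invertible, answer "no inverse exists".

4169

Apply the Euclidean algorithm to 9316 and 1305:
9316 = 7*1305 + 181
1305 = 7*181 + 38
181 = 4*38 + 29
38 = 1*29 + 9
29 = 3*9 + 2
9 = 4*2 + 1
2 = 2*1 + 0
The gcd is 1. Working backward:
1 = 9 − 4·2
1 = −4·29 + 13·9
1 = 13·38 − 17·29
1 = −17·181 + 81·38
1 = 81·1305 − 584·181
1 = −584·9316 + 4169·1305
So 1305·4169 ≡ 1 (mod 9316).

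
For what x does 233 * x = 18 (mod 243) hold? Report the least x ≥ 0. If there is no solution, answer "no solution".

First find gcd(233, 243):
243 = 1*233 + 10
233 = 23*10 + 3
10 = 3*3 + 1
3 = 3*1 + 0
gcd = 1, so a unique solution mod 243 exists.
Back-substitute for the Bézout coefficients:
1 = 10 − 3·3
1 = −3·233 + 70·10
1 = 70·243 − 73·233
So 233·(-73) ≡ 1 (mod 243), giving 233⁻¹ ≡ 170.
x ≡ 233⁻¹·18 ≡ 170·18 ≡ 144 (mod 243).

144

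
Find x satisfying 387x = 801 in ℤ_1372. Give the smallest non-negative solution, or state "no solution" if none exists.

First find gcd(387, 1372):
1372 = 3×387 + 211
387 = 1×211 + 176
211 = 1×176 + 35
176 = 5×35 + 1
35 = 35×1 + 0
gcd = 1, so a unique solution mod 1372 exists.
Back-substitute for the Bézout coefficients:
1 = 176 − 5·35
1 = −5·211 + 6·176
1 = 6·387 − 11·211
1 = −11·1372 + 39·387
So 387·(39) ≡ 1 (mod 1372), giving 387⁻¹ ≡ 39.
x ≡ 387⁻¹·801 ≡ 39·801 ≡ 1055 (mod 1372).

1055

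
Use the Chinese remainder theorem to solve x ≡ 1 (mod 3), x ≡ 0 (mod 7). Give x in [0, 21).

7

Write x = 1 + 3·k. Then 3·k ≡ 0 − 1 ≡ 6 (mod 7).
Need 3⁻¹ mod 7. Extended Euclid on (7, 3):
7 = 2×3 + 1
3 = 3×1 + 0
Back-substitute:
1 = 7 − 2·3
3⁻¹ ≡ 5 (mod 7), so k ≡ 5·6 ≡ 2 (mod 7).
x = 1 + 3·2 = 7.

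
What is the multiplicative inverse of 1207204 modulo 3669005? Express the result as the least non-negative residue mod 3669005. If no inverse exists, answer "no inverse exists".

Extended Euclidean algorithm:
3669005 = 3*1207204 + 47393
1207204 = 25*47393 + 22379
47393 = 2*22379 + 2635
22379 = 8*2635 + 1299
2635 = 2*1299 + 37
1299 = 35*37 + 4
37 = 9*4 + 1
4 = 4*1 + 0
Since gcd(1207204, 3669005) = 1, back-substitute to write 1 as a combination:
1 = 37 − 9·4
1 = −9·1299 + 316·37
1 = 316·2635 − 641·1299
1 = −641·22379 + 5444·2635
1 = 5444·47393 − 11529·22379
1 = −11529·1207204 + 293669·47393
1 = 293669·3669005 − 892536·1207204
So 1207204·(-892536) ≡ 1 (mod 3669005), and -892536 ≡ 2776469 (mod 3669005).

2776469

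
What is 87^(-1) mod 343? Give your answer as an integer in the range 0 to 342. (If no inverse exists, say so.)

Run Euclid on (343, 87):
343 = 3×87 + 82
87 = 1×82 + 5
82 = 16×5 + 2
5 = 2×2 + 1
2 = 2×1 + 0
gcd = 1, so the inverse exists. Back-substitute:
1 = 5 − 2·2
1 = −2·82 + 33·5
1 = 33·87 − 35·82
1 = −35·343 + 138·87
So 87·138 ≡ 1 (mod 343).

138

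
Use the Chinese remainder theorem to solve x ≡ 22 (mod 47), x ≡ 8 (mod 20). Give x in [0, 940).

Write x = 22 + 47·k. Then 47·k ≡ 8 − 22 ≡ 6 (mod 20).
Need 47⁻¹ mod 20. Extended Euclid on (20, 7):
20 = 2×7 + 6
7 = 1×6 + 1
6 = 6×1 + 0
Back-substitute:
1 = 7 − 6
1 = −20 + 3·7
47⁻¹ ≡ 3 (mod 20), so k ≡ 3·6 ≡ 18 (mod 20).
x = 22 + 47·18 = 868.

868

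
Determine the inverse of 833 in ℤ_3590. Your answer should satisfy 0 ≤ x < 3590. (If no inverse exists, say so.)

487

Extended Euclidean algorithm:
3590 = 4·833 + 258
833 = 3·258 + 59
258 = 4·59 + 22
59 = 2·22 + 15
22 = 1·15 + 7
15 = 2·7 + 1
7 = 7·1 + 0
Since gcd(833, 3590) = 1, back-substitute to write 1 as a combination:
1 = 15 − 2·7
1 = −2·22 + 3·15
1 = 3·59 − 8·22
1 = −8·258 + 35·59
1 = 35·833 − 113·258
1 = −113·3590 + 487·833
So 833·487 ≡ 1 (mod 3590).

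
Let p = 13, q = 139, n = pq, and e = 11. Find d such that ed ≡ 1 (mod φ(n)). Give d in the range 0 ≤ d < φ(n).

1355

φ(n) = (p−1)(q−1) = 12·138 = 1656.
Need d with 11·d ≡ 1 (mod 1656). Apply the extended Euclidean algorithm:
1656 = 150×11 + 6
11 = 1×6 + 5
6 = 1×5 + 1
5 = 5×1 + 0
Back-substitute:
1 = 6 − 5
1 = −11 + 2·6
1 = 2·1656 − 301·11
So 11·(-301) ≡ 1 (mod 1656), hence d ≡ -301 ≡ 1355 (mod 1656).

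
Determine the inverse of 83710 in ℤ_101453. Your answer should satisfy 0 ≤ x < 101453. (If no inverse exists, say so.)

no inverse exists

Euclidean algorithm on 101453, 83710:
101453 = 1·83710 + 17743
83710 = 4·17743 + 12738
17743 = 1·12738 + 5005
12738 = 2·5005 + 2728
5005 = 1·2728 + 2277
2728 = 1·2277 + 451
2277 = 5·451 + 22
451 = 20·22 + 11
22 = 2·11 + 0
Since gcd = 11 > 1, 83710 is not a unit mod 101453.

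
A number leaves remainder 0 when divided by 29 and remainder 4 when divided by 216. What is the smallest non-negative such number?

4756

Write x = 0 + 29·k. Then 29·k ≡ 4 − 0 ≡ 4 (mod 216).
Need 29⁻¹ mod 216. Extended Euclid on (216, 29):
216 = 7·29 + 13
29 = 2·13 + 3
13 = 4·3 + 1
3 = 3·1 + 0
Back-substitute:
1 = 13 − 4·3
1 = −4·29 + 9·13
1 = 9·216 − 67·29
29⁻¹ ≡ 149 (mod 216), so k ≡ 149·4 ≡ 164 (mod 216).
x = 0 + 29·164 = 4756.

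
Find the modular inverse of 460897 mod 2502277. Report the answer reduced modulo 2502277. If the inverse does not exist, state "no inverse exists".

Extended Euclidean algorithm:
2502277 = 5×460897 + 197792
460897 = 2×197792 + 65313
197792 = 3×65313 + 1853
65313 = 35×1853 + 458
1853 = 4×458 + 21
458 = 21×21 + 17
21 = 1×17 + 4
17 = 4×4 + 1
4 = 4×1 + 0
The gcd is 1. Working backward:
1 = 17 − 4·4
1 = −4·21 + 5·17
1 = 5·458 − 109·21
1 = −109·1853 + 441·458
1 = 441·65313 − 15544·1853
1 = −15544·197792 + 47073·65313
1 = 47073·460897 − 109690·197792
1 = −109690·2502277 + 595523·460897
So 460897·595523 ≡ 1 (mod 2502277).

595523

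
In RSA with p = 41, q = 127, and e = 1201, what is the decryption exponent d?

φ(n) = (p−1)(q−1) = 40·126 = 5040.
Need d with 1201·d ≡ 1 (mod 5040). Apply the extended Euclidean algorithm:
5040 = 4·1201 + 236
1201 = 5·236 + 21
236 = 11·21 + 5
21 = 4·5 + 1
5 = 5·1 + 0
Back-substitute:
1 = 21 − 4·5
1 = −4·236 + 45·21
1 = 45·1201 − 229·236
1 = −229·5040 + 961·1201
So 1201·961 ≡ 1 (mod 5040), hence d = 961.

961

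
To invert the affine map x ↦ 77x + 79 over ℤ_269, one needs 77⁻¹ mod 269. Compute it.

7

Apply the Euclidean algorithm to 269 and 77:
269 = 3*77 + 38
77 = 2*38 + 1
38 = 38*1 + 0
Since gcd(77, 269) = 1, back-substitute to write 1 as a combination:
1 = 77 − 2·38
1 = −2·269 + 7·77
So 77·7 ≡ 1 (mod 269).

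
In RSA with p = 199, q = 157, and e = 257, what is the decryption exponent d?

10937

φ(n) = (p−1)(q−1) = 198·156 = 30888.
Need d with 257·d ≡ 1 (mod 30888). Apply the extended Euclidean algorithm:
30888 = 120×257 + 48
257 = 5×48 + 17
48 = 2×17 + 14
17 = 1×14 + 3
14 = 4×3 + 2
3 = 1×2 + 1
2 = 2×1 + 0
Back-substitute:
1 = 3 − 2
1 = −14 + 5·3
1 = 5·17 − 6·14
1 = −6·48 + 17·17
1 = 17·257 − 91·48
1 = −91·30888 + 10937·257
So 257·10937 ≡ 1 (mod 30888), hence d = 10937.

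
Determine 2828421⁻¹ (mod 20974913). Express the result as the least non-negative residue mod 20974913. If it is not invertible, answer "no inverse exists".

14624628

gcd(20974913, 2828421) by repeated division:
20974913 = 7*2828421 + 1175966
2828421 = 2*1175966 + 476489
1175966 = 2*476489 + 222988
476489 = 2*222988 + 30513
222988 = 7*30513 + 9397
30513 = 3*9397 + 2322
9397 = 4*2322 + 109
2322 = 21*109 + 33
109 = 3*33 + 10
33 = 3*10 + 3
10 = 3*3 + 1
3 = 3*1 + 0
Since gcd(2828421, 20974913) = 1, back-substitute to write 1 as a combination:
1 = 10 − 3·3
1 = −3·33 + 10·10
1 = 10·109 − 33·33
1 = −33·2322 + 703·109
1 = 703·9397 − 2845·2322
1 = −2845·30513 + 9238·9397
1 = 9238·222988 − 67511·30513
1 = −67511·476489 + 144260·222988
1 = 144260·1175966 − 356031·476489
1 = −356031·2828421 + 856322·1175966
1 = 856322·20974913 − 6350285·2828421
Thus 2828421·(-6350285) ≡ 1 (mod 20974913); reducing, -6350285 mod 20974913 = 14624628.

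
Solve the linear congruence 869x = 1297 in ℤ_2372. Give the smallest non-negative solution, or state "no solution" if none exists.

First find gcd(869, 2372):
2372 = 2*869 + 634
869 = 1*634 + 235
634 = 2*235 + 164
235 = 1*164 + 71
164 = 2*71 + 22
71 = 3*22 + 5
22 = 4*5 + 2
5 = 2*2 + 1
2 = 2*1 + 0
gcd = 1, so a unique solution mod 2372 exists.
Back-substitute for the Bézout coefficients:
1 = 5 − 2·2
1 = −2·22 + 9·5
1 = 9·71 − 29·22
1 = −29·164 + 67·71
1 = 67·235 − 96·164
1 = −96·634 + 259·235
1 = 259·869 − 355·634
1 = −355·2372 + 969·869
So 869·(969) ≡ 1 (mod 2372), giving 869⁻¹ ≡ 969.
x ≡ 869⁻¹·1297 ≡ 969·1297 ≡ 2005 (mod 2372).

2005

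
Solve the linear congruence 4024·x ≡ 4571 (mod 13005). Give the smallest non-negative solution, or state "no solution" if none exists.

2564

First find gcd(4024, 13005):
13005 = 3*4024 + 933
4024 = 4*933 + 292
933 = 3*292 + 57
292 = 5*57 + 7
57 = 8*7 + 1
7 = 7*1 + 0
gcd = 1, so a unique solution mod 13005 exists.
Back-substitute for the Bézout coefficients:
1 = 57 − 8·7
1 = −8·292 + 41·57
1 = 41·933 − 131·292
1 = −131·4024 + 565·933
1 = 565·13005 − 1826·4024
So 4024·(-1826) ≡ 1 (mod 13005), giving 4024⁻¹ ≡ 11179.
x ≡ 4024⁻¹·4571 ≡ 11179·4571 ≡ 2564 (mod 13005).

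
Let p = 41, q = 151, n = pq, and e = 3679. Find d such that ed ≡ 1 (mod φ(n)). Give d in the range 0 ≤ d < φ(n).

φ(n) = (p−1)(q−1) = 40·150 = 6000.
Need d with 3679·d ≡ 1 (mod 6000). Apply the extended Euclidean algorithm:
6000 = 1×3679 + 2321
3679 = 1×2321 + 1358
2321 = 1×1358 + 963
1358 = 1×963 + 395
963 = 2×395 + 173
395 = 2×173 + 49
173 = 3×49 + 26
49 = 1×26 + 23
26 = 1×23 + 3
23 = 7×3 + 2
3 = 1×2 + 1
2 = 2×1 + 0
Back-substitute:
1 = 3 − 2
1 = −23 + 8·3
1 = 8·26 − 9·23
1 = −9·49 + 17·26
1 = 17·173 − 60·49
1 = −60·395 + 137·173
1 = 137·963 − 334·395
1 = −334·1358 + 471·963
1 = 471·2321 − 805·1358
1 = −805·3679 + 1276·2321
1 = 1276·6000 − 2081·3679
So 3679·(-2081) ≡ 1 (mod 6000), hence d ≡ -2081 ≡ 3919 (mod 6000).

3919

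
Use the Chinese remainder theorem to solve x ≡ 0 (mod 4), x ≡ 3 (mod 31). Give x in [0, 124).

96

Write x = 0 + 4·k. Then 4·k ≡ 3 − 0 ≡ 3 (mod 31).
Need 4⁻¹ mod 31. Extended Euclid on (31, 4):
31 = 7·4 + 3
4 = 1·3 + 1
3 = 3·1 + 0
Back-substitute:
1 = 4 − 3
1 = −31 + 8·4
4⁻¹ ≡ 8 (mod 31), so k ≡ 8·3 ≡ 24 (mod 31).
x = 0 + 4·24 = 96.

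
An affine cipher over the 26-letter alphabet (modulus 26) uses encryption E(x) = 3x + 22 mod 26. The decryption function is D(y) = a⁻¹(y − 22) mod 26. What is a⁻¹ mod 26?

Run Euclid on (26, 3):
26 = 8*3 + 2
3 = 1*2 + 1
2 = 2*1 + 0
The gcd is 1. Working backward:
1 = 3 − 2
1 = −26 + 9·3
So 3·9 ≡ 1 (mod 26).

9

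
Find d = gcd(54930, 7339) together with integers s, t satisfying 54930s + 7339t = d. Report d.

Repeated division:
54930 = 7*7339 + 3557
7339 = 2*3557 + 225
3557 = 15*225 + 182
225 = 1*182 + 43
182 = 4*43 + 10
43 = 4*10 + 3
10 = 3*3 + 1
3 = 3*1 + 0
gcd(54930, 7339) = 1.
Express as a combination:
1 = 10 − 3·3
1 = −3·43 + 13·10
1 = 13·182 − 55·43
1 = −55·225 + 68·182
1 = 68·3557 − 1075·225
1 = −1075·7339 + 2218·3557
1 = 2218·54930 − 16601·7339
So 1 = (2218)·54930 + (-16601)·7339.

1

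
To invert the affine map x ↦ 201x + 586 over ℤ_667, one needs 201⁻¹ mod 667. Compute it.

594

Apply the Euclidean algorithm to 667 and 201:
667 = 3*201 + 64
201 = 3*64 + 9
64 = 7*9 + 1
9 = 9*1 + 0
Since gcd(201, 667) = 1, back-substitute to write 1 as a combination:
1 = 64 − 7·9
1 = −7·201 + 22·64
1 = 22·667 − 73·201
So 201·(-73) ≡ 1 (mod 667), and -73 ≡ 594 (mod 667).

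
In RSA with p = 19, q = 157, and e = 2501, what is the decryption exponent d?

φ(n) = (p−1)(q−1) = 18·156 = 2808.
Need d with 2501·d ≡ 1 (mod 2808). Apply the extended Euclidean algorithm:
2808 = 1×2501 + 307
2501 = 8×307 + 45
307 = 6×45 + 37
45 = 1×37 + 8
37 = 4×8 + 5
8 = 1×5 + 3
5 = 1×3 + 2
3 = 1×2 + 1
2 = 2×1 + 0
Back-substitute:
1 = 3 − 2
1 = −5 + 2·3
1 = 2·8 − 3·5
1 = −3·37 + 14·8
1 = 14·45 − 17·37
1 = −17·307 + 116·45
1 = 116·2501 − 945·307
1 = −945·2808 + 1061·2501
So 2501·1061 ≡ 1 (mod 2808), hence d = 1061.

1061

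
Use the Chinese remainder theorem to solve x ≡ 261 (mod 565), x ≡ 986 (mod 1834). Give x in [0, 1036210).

707076

Write x = 261 + 565·k. Then 565·k ≡ 986 − 261 ≡ 725 (mod 1834).
Need 565⁻¹ mod 1834. Extended Euclid on (1834, 565):
1834 = 3*565 + 139
565 = 4*139 + 9
139 = 15*9 + 4
9 = 2*4 + 1
4 = 4*1 + 0
Back-substitute:
1 = 9 − 2·4
1 = −2·139 + 31·9
1 = 31·565 − 126·139
1 = −126·1834 + 409·565
565⁻¹ ≡ 409 (mod 1834), so k ≡ 409·725 ≡ 1251 (mod 1834).
x = 261 + 565·1251 = 707076.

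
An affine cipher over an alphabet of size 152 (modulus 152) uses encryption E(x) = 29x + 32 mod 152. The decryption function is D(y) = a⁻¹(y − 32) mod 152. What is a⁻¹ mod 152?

gcd(152, 29) by repeated division:
152 = 5×29 + 7
29 = 4×7 + 1
7 = 7×1 + 0
Since gcd(29, 152) = 1, back-substitute to write 1 as a combination:
1 = 29 − 4·7
1 = −4·152 + 21·29
So 29·21 ≡ 1 (mod 152).

21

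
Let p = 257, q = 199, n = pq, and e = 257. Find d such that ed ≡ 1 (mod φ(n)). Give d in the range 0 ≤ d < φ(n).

38657

φ(n) = (p−1)(q−1) = 256·198 = 50688.
Need d with 257·d ≡ 1 (mod 50688). Apply the extended Euclidean algorithm:
50688 = 197*257 + 59
257 = 4*59 + 21
59 = 2*21 + 17
21 = 1*17 + 4
17 = 4*4 + 1
4 = 4*1 + 0
Back-substitute:
1 = 17 − 4·4
1 = −4·21 + 5·17
1 = 5·59 − 14·21
1 = −14·257 + 61·59
1 = 61·50688 − 12031·257
So 257·(-12031) ≡ 1 (mod 50688), hence d ≡ -12031 ≡ 38657 (mod 50688).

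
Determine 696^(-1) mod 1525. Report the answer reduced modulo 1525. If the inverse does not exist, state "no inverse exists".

1181

Apply the Euclidean algorithm to 1525 and 696:
1525 = 2×696 + 133
696 = 5×133 + 31
133 = 4×31 + 9
31 = 3×9 + 4
9 = 2×4 + 1
4 = 4×1 + 0
Since gcd(696, 1525) = 1, back-substitute to write 1 as a combination:
1 = 9 − 2·4
1 = −2·31 + 7·9
1 = 7·133 − 30·31
1 = −30·696 + 157·133
1 = 157·1525 − 344·696
So 696·(-344) ≡ 1 (mod 1525), and -344 ≡ 1181 (mod 1525).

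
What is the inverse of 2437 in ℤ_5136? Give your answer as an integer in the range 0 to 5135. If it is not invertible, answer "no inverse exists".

3901

Extended Euclidean algorithm:
5136 = 2×2437 + 262
2437 = 9×262 + 79
262 = 3×79 + 25
79 = 3×25 + 4
25 = 6×4 + 1
4 = 4×1 + 0
Since gcd(2437, 5136) = 1, back-substitute to write 1 as a combination:
1 = 25 − 6·4
1 = −6·79 + 19·25
1 = 19·262 − 63·79
1 = −63·2437 + 586·262
1 = 586·5136 − 1235·2437
Thus 2437·(-1235) ≡ 1 (mod 5136); reducing, -1235 mod 5136 = 3901.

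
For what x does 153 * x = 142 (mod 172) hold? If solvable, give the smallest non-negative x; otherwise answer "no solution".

First find gcd(153, 172):
172 = 1*153 + 19
153 = 8*19 + 1
19 = 19*1 + 0
gcd = 1, so a unique solution mod 172 exists.
Back-substitute for the Bézout coefficients:
1 = 153 − 8·19
1 = −8·172 + 9·153
So 153·(9) ≡ 1 (mod 172), giving 153⁻¹ ≡ 9.
x ≡ 153⁻¹·142 ≡ 9·142 ≡ 74 (mod 172).

74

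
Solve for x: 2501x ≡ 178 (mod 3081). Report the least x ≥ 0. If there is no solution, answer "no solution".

839

First find gcd(2501, 3081):
3081 = 1*2501 + 580
2501 = 4*580 + 181
580 = 3*181 + 37
181 = 4*37 + 33
37 = 1*33 + 4
33 = 8*4 + 1
4 = 4*1 + 0
gcd = 1, so a unique solution mod 3081 exists.
Back-substitute for the Bézout coefficients:
1 = 33 − 8·4
1 = −8·37 + 9·33
1 = 9·181 − 44·37
1 = −44·580 + 141·181
1 = 141·2501 − 608·580
1 = −608·3081 + 749·2501
So 2501·(749) ≡ 1 (mod 3081), giving 2501⁻¹ ≡ 749.
x ≡ 2501⁻¹·178 ≡ 749·178 ≡ 839 (mod 3081).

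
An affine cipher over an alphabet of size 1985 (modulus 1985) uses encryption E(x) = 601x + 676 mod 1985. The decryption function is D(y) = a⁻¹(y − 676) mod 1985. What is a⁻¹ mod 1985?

gcd(1985, 601) by repeated division:
1985 = 3·601 + 182
601 = 3·182 + 55
182 = 3·55 + 17
55 = 3·17 + 4
17 = 4·4 + 1
4 = 4·1 + 0
The gcd is 1. Working backward:
1 = 17 − 4·4
1 = −4·55 + 13·17
1 = 13·182 − 43·55
1 = −43·601 + 142·182
1 = 142·1985 − 469·601
So 601·(-469) ≡ 1 (mod 1985), and -469 ≡ 1516 (mod 1985).

1516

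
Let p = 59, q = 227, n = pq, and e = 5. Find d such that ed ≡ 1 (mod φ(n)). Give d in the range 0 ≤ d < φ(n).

7865

φ(n) = (p−1)(q−1) = 58·226 = 13108.
Need d with 5·d ≡ 1 (mod 13108). Apply the extended Euclidean algorithm:
13108 = 2621×5 + 3
5 = 1×3 + 2
3 = 1×2 + 1
2 = 2×1 + 0
Back-substitute:
1 = 3 − 2
1 = −5 + 2·3
1 = 2·13108 − 5243·5
So 5·(-5243) ≡ 1 (mod 13108), hence d ≡ -5243 ≡ 7865 (mod 13108).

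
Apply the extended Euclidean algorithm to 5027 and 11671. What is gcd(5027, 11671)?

Repeated division:
11671 = 2×5027 + 1617
5027 = 3×1617 + 176
1617 = 9×176 + 33
176 = 5×33 + 11
33 = 3×11 + 0
gcd(5027, 11671) = 11.
Back-substituting:
11 = 176 − 5·33
11 = −5·1617 + 46·176
11 = 46·5027 − 143·1617
11 = −143·11671 + 332·5027
So 11 = (-143)·11671 + (332)·5027.

11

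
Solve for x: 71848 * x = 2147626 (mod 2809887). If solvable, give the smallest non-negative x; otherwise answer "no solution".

865507

First find gcd(71848, 2809887):
2809887 = 39·71848 + 7815
71848 = 9·7815 + 1513
7815 = 5·1513 + 250
1513 = 6·250 + 13
250 = 19·13 + 3
13 = 4·3 + 1
3 = 3·1 + 0
gcd = 1, so a unique solution mod 2809887 exists.
Back-substitute for the Bézout coefficients:
1 = 13 − 4·3
1 = −4·250 + 77·13
1 = 77·1513 − 466·250
1 = −466·7815 + 2407·1513
1 = 2407·71848 − 22129·7815
1 = −22129·2809887 + 865438·71848
So 71848·(865438) ≡ 1 (mod 2809887), giving 71848⁻¹ ≡ 865438.
x ≡ 71848⁻¹·2147626 ≡ 865438·2147626 ≡ 865507 (mod 2809887).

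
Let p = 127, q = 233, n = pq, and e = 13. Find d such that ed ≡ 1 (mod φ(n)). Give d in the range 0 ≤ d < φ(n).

17989

φ(n) = (p−1)(q−1) = 126·232 = 29232.
Need d with 13·d ≡ 1 (mod 29232). Apply the extended Euclidean algorithm:
29232 = 2248*13 + 8
13 = 1*8 + 5
8 = 1*5 + 3
5 = 1*3 + 2
3 = 1*2 + 1
2 = 2*1 + 0
Back-substitute:
1 = 3 − 2
1 = −5 + 2·3
1 = 2·8 − 3·5
1 = −3·13 + 5·8
1 = 5·29232 − 11243·13
So 13·(-11243) ≡ 1 (mod 29232), hence d ≡ -11243 ≡ 17989 (mod 29232).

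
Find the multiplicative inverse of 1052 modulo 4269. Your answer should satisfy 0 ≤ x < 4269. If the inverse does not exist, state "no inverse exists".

3989

Extended Euclidean algorithm:
4269 = 4*1052 + 61
1052 = 17*61 + 15
61 = 4*15 + 1
15 = 15*1 + 0
The gcd is 1. Working backward:
1 = 61 − 4·15
1 = −4·1052 + 69·61
1 = 69·4269 − 280·1052
So 1052·(-280) ≡ 1 (mod 4269), and -280 ≡ 3989 (mod 4269).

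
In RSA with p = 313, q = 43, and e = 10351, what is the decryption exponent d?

φ(n) = (p−1)(q−1) = 312·42 = 13104.
Need d with 10351·d ≡ 1 (mod 13104). Apply the extended Euclidean algorithm:
13104 = 1×10351 + 2753
10351 = 3×2753 + 2092
2753 = 1×2092 + 661
2092 = 3×661 + 109
661 = 6×109 + 7
109 = 15×7 + 4
7 = 1×4 + 3
4 = 1×3 + 1
3 = 3×1 + 0
Back-substitute:
1 = 4 − 3
1 = −7 + 2·4
1 = 2·109 − 31·7
1 = −31·661 + 188·109
1 = 188·2092 − 595·661
1 = −595·2753 + 783·2092
1 = 783·10351 − 2944·2753
1 = −2944·13104 + 3727·10351
So 10351·3727 ≡ 1 (mod 13104), hence d = 3727.

3727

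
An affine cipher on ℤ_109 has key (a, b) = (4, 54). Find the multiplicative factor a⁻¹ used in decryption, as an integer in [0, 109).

82

Extended Euclidean algorithm:
109 = 27·4 + 1
4 = 4·1 + 0
The gcd is 1. Working backward:
1 = 109 − 27·4
So 4·(-27) ≡ 1 (mod 109), and -27 ≡ 82 (mod 109).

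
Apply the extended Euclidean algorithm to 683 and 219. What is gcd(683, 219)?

Apply Euclid's algorithm to 683 and 219:
683 = 3×219 + 26
219 = 8×26 + 11
26 = 2×11 + 4
11 = 2×4 + 3
4 = 1×3 + 1
3 = 3×1 + 0
gcd(683, 219) = 1.
Back-substituting:
1 = 4 − 3
1 = −11 + 3·4
1 = 3·26 − 7·11
1 = −7·219 + 59·26
1 = 59·683 − 184·219
So 1 = (59)·683 + (-184)·219.

1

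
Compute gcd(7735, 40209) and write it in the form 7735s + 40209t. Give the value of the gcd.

Euclidean algorithm:
40209 = 5×7735 + 1534
7735 = 5×1534 + 65
1534 = 23×65 + 39
65 = 1×39 + 26
39 = 1×26 + 13
26 = 2×13 + 0
gcd(7735, 40209) = 13.
Back-substituting:
13 = 39 − 26
13 = −65 + 2·39
13 = 2·1534 − 47·65
13 = −47·7735 + 237·1534
13 = 237·40209 − 1232·7735
So 13 = (237)·40209 + (-1232)·7735.

13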